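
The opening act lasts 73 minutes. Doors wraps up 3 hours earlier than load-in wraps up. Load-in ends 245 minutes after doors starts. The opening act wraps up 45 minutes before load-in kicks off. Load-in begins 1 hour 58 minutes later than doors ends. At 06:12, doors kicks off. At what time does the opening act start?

07:17

Load-in ends at 06:12 + 245 min = 10:17.
Doors ends at 10:17 − 180 min = 07:17.
Load-in starts at 07:17 + 118 min = 09:15.
The opening act ends at 09:15 − 45 min = 08:30.
The opening act starts at 08:30 − 73 min = 07:17.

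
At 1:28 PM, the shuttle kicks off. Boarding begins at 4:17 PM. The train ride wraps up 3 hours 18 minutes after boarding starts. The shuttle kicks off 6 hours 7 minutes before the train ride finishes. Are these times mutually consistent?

Yes

The train ride ends at 4:17 PM + 198 min = 7:35 PM.
The shuttle starts at 7:35 PM − 367 min = 1:28 PM.
That matches the stated 1:28 PM, so the schedule is consistent.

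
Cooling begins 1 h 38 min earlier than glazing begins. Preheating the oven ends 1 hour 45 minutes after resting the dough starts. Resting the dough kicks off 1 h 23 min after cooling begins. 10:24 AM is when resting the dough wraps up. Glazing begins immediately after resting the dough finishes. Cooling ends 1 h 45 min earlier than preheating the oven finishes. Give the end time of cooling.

10:09 AM

Glazing starts at 10:24 AM.
Cooling starts at 10:24 AM − 98 min = 8:46 AM.
Resting the dough starts at 8:46 AM + 83 min = 10:09 AM.
Preheating the oven ends at 10:09 AM + 105 min = 11:54 AM.
Cooling ends at 11:54 AM − 105 min = 10:09 AM.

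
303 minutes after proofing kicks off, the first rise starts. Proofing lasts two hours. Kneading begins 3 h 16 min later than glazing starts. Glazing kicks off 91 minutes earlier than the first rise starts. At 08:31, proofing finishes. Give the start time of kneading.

Proofing starts at 08:31 − 120 min = 06:31.
The first rise starts at 06:31 + 303 min = 11:34.
Glazing starts at 11:34 − 91 min = 10:03.
Kneading starts at 10:03 + 196 min = 13:19.

13:19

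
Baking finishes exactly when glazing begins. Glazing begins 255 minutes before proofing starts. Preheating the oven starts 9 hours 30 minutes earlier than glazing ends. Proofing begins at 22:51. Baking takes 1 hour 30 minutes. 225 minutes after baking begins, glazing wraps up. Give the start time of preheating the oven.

Glazing starts at 22:51 − 255 min = 18:36.
So baking ends at 18:36.
Baking starts at 18:36 − 90 min = 17:06.
Glazing ends at 17:06 + 225 min = 20:51.
Preheating the oven starts at 20:51 − 570 min = 11:21.

11:21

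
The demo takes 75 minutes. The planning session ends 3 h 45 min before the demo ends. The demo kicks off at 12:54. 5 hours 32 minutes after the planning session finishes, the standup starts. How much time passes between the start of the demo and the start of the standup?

3 h 2 min

The demo ends at 12:54 + 75 min = 14:09.
The planning session ends at 14:09 − 225 min = 10:24.
The standup starts at 10:24 + 332 min = 15:56.
From 12:54 to 15:56 is 3 h 2 min.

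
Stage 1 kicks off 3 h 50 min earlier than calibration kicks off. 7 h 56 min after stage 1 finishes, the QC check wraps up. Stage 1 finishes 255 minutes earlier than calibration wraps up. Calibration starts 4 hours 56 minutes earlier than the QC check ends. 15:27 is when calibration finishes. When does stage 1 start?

Stage 1 ends at 15:27 − 255 min = 11:12.
The QC check ends at 11:12 + 476 min = 19:08.
Calibration starts at 19:08 − 296 min = 14:12.
Stage 1 starts at 14:12 − 230 min = 10:22.

10:22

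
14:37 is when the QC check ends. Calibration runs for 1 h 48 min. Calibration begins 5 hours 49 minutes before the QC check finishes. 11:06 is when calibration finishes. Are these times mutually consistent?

No

Calibration starts at 14:37 − 349 min = 08:48.
Calibration ends at 08:48 + 108 min = 10:36.
But calibration is also said to end at 11:06 — a 30-minute conflict.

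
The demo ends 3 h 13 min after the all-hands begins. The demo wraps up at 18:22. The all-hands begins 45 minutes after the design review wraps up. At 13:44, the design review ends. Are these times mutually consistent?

No

The all-hands starts at 13:44 + 45 min = 14:29.
The demo ends at 14:29 + 193 min = 17:42.
But the demo is also said to end at 18:22 — a 40-minute conflict.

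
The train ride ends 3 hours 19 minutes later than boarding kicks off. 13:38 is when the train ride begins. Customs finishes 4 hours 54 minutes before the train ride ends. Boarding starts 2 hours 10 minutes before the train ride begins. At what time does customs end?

Boarding starts at 13:38 − 130 min = 11:28.
The train ride ends at 11:28 + 199 min = 14:47.
Customs ends at 14:47 − 294 min = 09:53.

09:53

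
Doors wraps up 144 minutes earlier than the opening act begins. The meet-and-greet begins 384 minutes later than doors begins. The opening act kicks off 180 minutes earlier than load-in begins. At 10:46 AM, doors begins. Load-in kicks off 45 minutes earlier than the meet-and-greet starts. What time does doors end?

The meet-and-greet starts at 10:46 AM + 384 min = 5:10 PM.
Load-in starts at 5:10 PM − 45 min = 4:25 PM.
The opening act starts at 4:25 PM − 180 min = 1:25 PM.
Doors ends at 1:25 PM − 144 min = 11:01 AM.

11:01 AM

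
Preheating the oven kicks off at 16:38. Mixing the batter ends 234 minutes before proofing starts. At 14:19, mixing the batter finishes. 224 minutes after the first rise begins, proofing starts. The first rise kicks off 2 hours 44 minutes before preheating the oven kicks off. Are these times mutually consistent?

No

The first rise starts at 16:38 − 164 min = 13:54.
Proofing starts at 13:54 + 224 min = 17:38.
Mixing the batter ends at 17:38 − 234 min = 13:44.
But mixing the batter is also said to end at 14:19 — a 35-minute conflict.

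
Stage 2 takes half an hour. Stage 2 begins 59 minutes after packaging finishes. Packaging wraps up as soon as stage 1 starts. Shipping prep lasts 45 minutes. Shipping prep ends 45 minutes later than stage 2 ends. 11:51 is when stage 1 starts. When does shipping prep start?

Packaging ends at 11:51.
Stage 2 starts at 11:51 + 59 min = 12:50.
Stage 2 ends at 12:50 + 30 min = 13:20.
Shipping prep ends at 13:20 + 45 min = 14:05.
Shipping prep starts at 14:05 − 45 min = 13:20.

13:20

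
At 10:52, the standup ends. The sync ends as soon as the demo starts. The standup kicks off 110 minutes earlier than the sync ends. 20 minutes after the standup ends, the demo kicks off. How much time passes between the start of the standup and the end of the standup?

The demo starts at 10:52 + 20 min = 11:12.
So the sync ends at 11:12.
The standup starts at 11:12 − 110 min = 09:22.
From 09:22 to 10:52 is 1 h 30 min.

1 h 30 min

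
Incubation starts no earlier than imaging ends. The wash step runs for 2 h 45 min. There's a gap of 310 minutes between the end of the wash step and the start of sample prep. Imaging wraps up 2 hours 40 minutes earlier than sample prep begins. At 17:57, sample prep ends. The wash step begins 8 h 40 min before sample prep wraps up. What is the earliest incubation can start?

14:32

The wash step starts at 17:57 − 520 min = 09:17.
The wash step ends at 09:17 + 165 min = 12:02.
Sample prep starts at 12:02 + 310 min = 17:12.
Imaging ends at 17:12 − 160 min = 14:32.
Incubation is bounded by imaging, so the earliest it can start is 14:32.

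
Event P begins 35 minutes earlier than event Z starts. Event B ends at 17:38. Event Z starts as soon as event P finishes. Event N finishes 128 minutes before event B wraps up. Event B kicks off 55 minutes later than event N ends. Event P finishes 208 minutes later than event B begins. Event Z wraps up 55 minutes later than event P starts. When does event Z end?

20:13

Event N ends at 17:38 − 128 min = 15:30.
Event B starts at 15:30 + 55 min = 16:25.
Event P ends at 16:25 + 208 min = 19:53.
So event Z starts at 19:53.
Event P starts at 19:53 − 35 min = 19:18.
Event Z ends at 19:18 + 55 min = 20:13.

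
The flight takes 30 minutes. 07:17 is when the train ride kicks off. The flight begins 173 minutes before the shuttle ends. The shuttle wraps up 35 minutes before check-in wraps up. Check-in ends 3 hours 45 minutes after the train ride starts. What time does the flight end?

08:04

Check-in ends at 07:17 + 225 min = 11:02.
The shuttle ends at 11:02 − 35 min = 10:27.
The flight starts at 10:27 − 173 min = 07:34.
The flight ends at 07:34 + 30 min = 08:04.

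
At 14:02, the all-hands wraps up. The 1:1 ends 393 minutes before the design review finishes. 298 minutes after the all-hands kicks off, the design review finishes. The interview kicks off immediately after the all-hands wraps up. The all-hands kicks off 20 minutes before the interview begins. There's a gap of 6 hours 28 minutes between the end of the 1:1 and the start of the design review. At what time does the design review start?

18:35

The interview starts at 14:02.
The all-hands starts at 14:02 − 20 min = 13:42.
The design review ends at 13:42 + 298 min = 18:40.
The 1:1 ends at 18:40 − 393 min = 12:07.
The design review starts at 12:07 + 388 min = 18:35.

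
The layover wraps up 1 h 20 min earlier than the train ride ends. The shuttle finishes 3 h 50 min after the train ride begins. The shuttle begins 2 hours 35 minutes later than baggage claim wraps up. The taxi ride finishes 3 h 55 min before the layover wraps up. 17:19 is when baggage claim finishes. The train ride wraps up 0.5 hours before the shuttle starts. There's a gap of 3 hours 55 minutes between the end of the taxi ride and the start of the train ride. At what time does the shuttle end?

21:54

The shuttle starts at 17:19 + 155 min = 19:54.
The train ride ends at 19:54 − 30 min = 19:24.
The layover ends at 19:24 − 80 min = 18:04.
The taxi ride ends at 18:04 − 235 min = 14:09.
The train ride starts at 14:09 + 235 min = 18:04.
The shuttle ends at 18:04 + 230 min = 21:54.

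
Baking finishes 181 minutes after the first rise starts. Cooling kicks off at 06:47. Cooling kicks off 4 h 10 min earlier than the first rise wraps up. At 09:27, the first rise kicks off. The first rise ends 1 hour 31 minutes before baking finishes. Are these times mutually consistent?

Yes

Baking ends at 09:27 + 181 min = 12:28.
The first rise ends at 12:28 − 91 min = 10:57.
Cooling starts at 10:57 − 250 min = 06:47.
That matches the stated 06:47, so the schedule is consistent.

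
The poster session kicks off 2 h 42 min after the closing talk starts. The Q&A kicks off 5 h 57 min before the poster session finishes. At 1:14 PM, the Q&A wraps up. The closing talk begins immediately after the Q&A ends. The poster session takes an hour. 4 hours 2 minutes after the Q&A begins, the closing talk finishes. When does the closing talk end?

3:01 PM

The closing talk starts at 1:14 PM.
The poster session starts at 1:14 PM + 162 min = 3:56 PM.
The poster session ends at 3:56 PM + 60 min = 4:56 PM.
The Q&A starts at 4:56 PM − 357 min = 10:59 AM.
The closing talk ends at 10:59 AM + 242 min = 3:01 PM.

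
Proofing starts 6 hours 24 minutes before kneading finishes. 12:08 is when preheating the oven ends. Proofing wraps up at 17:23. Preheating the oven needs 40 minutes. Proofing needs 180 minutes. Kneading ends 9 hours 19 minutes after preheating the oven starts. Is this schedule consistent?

Yes

Preheating the oven starts at 12:08 − 40 min = 11:28.
Kneading ends at 11:28 + 559 min = 20:47.
Proofing starts at 20:47 − 384 min = 14:23.
Proofing ends at 14:23 + 180 min = 17:23.
That matches the stated 17:23, so the schedule is consistent.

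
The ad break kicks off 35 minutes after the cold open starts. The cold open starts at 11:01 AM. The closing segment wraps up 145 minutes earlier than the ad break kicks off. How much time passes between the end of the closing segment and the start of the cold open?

The ad break starts at 11:01 AM + 35 min = 11:36 AM.
The closing segment ends at 11:36 AM − 145 min = 9:11 AM.
From 9:11 AM to 11:01 AM is 110 minutes.

110 minutes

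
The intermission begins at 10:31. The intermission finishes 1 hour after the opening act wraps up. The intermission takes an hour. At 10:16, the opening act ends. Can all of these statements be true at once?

The intermission ends at 10:16 + 60 min = 11:16.
The intermission starts at 11:16 − 60 min = 10:16.
But the intermission is also said to start at 10:31 — a 15-minute conflict.

No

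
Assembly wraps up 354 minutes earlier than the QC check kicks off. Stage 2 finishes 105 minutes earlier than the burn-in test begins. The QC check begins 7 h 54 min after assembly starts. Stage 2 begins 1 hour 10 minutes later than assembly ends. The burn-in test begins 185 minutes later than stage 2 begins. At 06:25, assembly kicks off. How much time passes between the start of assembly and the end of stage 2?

270 minutes

The QC check starts at 06:25 + 474 min = 14:19.
Assembly ends at 14:19 − 354 min = 08:25.
Stage 2 starts at 08:25 + 70 min = 09:35.
The burn-in test starts at 09:35 + 185 min = 12:40.
Stage 2 ends at 12:40 − 105 min = 10:55.
From 06:25 to 10:55 is 270 minutes.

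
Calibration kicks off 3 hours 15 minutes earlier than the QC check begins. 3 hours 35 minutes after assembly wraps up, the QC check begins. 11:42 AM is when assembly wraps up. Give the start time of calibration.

12:02 PM

The QC check starts at 11:42 AM + 215 min = 3:17 PM.
Calibration starts at 3:17 PM − 195 min = 12:02 PM.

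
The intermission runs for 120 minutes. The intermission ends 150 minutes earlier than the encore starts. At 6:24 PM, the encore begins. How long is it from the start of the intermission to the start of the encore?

The intermission ends at 6:24 PM − 150 min = 3:54 PM.
The intermission starts at 3:54 PM − 120 min = 1:54 PM.
From 1:54 PM to 6:24 PM is 4 h 30 min.

4 h 30 min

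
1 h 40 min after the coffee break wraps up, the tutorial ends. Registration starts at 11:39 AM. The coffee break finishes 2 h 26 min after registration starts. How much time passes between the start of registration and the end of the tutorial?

246 minutes

The coffee break ends at 11:39 AM + 146 min = 2:05 PM.
The tutorial ends at 2:05 PM + 100 min = 3:45 PM.
From 11:39 AM to 3:45 PM is 246 minutes.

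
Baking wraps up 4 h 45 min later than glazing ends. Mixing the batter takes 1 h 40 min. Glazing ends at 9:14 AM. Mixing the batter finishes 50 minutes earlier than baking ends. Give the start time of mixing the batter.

11:29 AM

Baking ends at 9:14 AM + 285 min = 1:59 PM.
Mixing the batter ends at 1:59 PM − 50 min = 1:09 PM.
Mixing the batter starts at 1:09 PM − 100 min = 11:29 AM.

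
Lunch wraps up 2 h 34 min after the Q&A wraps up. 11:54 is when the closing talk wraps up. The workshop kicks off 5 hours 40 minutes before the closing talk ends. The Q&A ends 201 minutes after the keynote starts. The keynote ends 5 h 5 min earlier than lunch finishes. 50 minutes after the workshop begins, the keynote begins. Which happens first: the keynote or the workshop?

the workshop

The workshop starts at 11:54 − 340 min = 06:14.
The keynote starts at 06:14 + 50 min = 07:04.
The keynote starts at 07:04 and the workshop starts at 06:14, so the workshop is first.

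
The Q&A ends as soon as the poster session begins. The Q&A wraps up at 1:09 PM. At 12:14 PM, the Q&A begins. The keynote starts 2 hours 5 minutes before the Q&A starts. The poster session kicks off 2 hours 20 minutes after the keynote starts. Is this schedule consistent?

No

The keynote starts at 12:14 PM − 125 min = 10:09 AM.
The poster session starts at 10:09 AM + 140 min = 12:29 PM.
So the Q&A ends at 12:29 PM.
But the Q&A is also said to end at 1:09 PM — a 40-minute conflict.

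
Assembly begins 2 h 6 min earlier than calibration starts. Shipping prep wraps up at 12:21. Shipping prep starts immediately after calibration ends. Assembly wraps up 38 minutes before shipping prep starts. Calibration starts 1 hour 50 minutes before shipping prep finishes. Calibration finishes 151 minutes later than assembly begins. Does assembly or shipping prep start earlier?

assembly

Calibration starts at 12:21 − 110 min = 10:31.
Assembly starts at 10:31 − 126 min = 08:25.
Calibration ends at 08:25 + 151 min = 10:56.
So shipping prep starts at 10:56.
Assembly starts at 08:25 and shipping prep starts at 10:56, so assembly is first.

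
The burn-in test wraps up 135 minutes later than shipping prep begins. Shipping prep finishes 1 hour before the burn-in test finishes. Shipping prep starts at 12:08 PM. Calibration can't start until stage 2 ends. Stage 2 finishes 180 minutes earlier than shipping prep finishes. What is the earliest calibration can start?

The burn-in test ends at 12:08 PM + 135 min = 2:23 PM.
Shipping prep ends at 2:23 PM − 60 min = 1:23 PM.
Stage 2 ends at 1:23 PM − 180 min = 10:23 AM.
Calibration is bounded by stage 2, so the earliest it can start is 10:23 AM.

10:23 AM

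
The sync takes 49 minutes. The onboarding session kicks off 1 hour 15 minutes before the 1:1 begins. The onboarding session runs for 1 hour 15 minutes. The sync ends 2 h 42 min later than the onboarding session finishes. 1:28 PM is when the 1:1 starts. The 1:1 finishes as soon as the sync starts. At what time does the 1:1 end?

The onboarding session starts at 1:28 PM − 75 min = 12:13 PM.
The onboarding session ends at 12:13 PM + 75 min = 1:28 PM.
The sync ends at 1:28 PM + 162 min = 4:10 PM.
The sync starts at 4:10 PM − 49 min = 3:21 PM.
So the 1:1 ends at 3:21 PM.

3:21 PM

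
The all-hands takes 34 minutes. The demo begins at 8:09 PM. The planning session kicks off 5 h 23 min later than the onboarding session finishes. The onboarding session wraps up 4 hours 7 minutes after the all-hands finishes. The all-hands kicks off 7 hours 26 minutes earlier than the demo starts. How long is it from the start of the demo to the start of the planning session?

The all-hands starts at 8:09 PM − 446 min = 12:43 PM.
The all-hands ends at 12:43 PM + 34 min = 1:17 PM.
The onboarding session ends at 1:17 PM + 247 min = 5:24 PM.
The planning session starts at 5:24 PM + 323 min = 10:47 PM.
From 8:09 PM to 10:47 PM is 158 minutes.

158 minutes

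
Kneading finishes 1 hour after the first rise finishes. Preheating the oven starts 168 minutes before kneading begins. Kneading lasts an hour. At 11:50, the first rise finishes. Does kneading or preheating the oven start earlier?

Kneading ends at 11:50 + 60 min = 12:50.
Kneading starts at 12:50 − 60 min = 11:50.
Preheating the oven starts at 11:50 − 168 min = 09:02.
Kneading starts at 11:50 and preheating the oven starts at 09:02, so preheating the oven is first.

preheating the oven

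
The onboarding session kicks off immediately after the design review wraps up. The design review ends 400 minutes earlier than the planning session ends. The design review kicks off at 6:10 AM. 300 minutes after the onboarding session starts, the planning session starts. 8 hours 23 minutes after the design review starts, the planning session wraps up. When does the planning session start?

The planning session ends at 6:10 AM + 503 min = 2:33 PM.
The design review ends at 2:33 PM − 400 min = 7:53 AM.
So the onboarding session starts at 7:53 AM.
The planning session starts at 7:53 AM + 300 min = 12:53 PM.

12:53 PM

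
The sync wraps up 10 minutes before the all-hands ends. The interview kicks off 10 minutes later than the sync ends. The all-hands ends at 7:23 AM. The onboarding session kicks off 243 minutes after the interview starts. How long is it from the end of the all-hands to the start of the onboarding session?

The sync ends at 7:23 AM − 10 min = 7:13 AM.
The interview starts at 7:13 AM + 10 min = 7:23 AM.
The onboarding session starts at 7:23 AM + 243 min = 11:26 AM.
From 7:23 AM to 11:26 AM is 4 h 3 min.

4 h 3 min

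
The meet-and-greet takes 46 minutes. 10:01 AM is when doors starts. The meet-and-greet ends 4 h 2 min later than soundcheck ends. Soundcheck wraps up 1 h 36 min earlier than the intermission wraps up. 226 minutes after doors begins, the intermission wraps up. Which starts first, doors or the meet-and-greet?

doors

The intermission ends at 10:01 AM + 226 min = 1:47 PM.
Soundcheck ends at 1:47 PM − 96 min = 12:11 PM.
The meet-and-greet ends at 12:11 PM + 242 min = 4:13 PM.
The meet-and-greet starts at 4:13 PM − 46 min = 3:27 PM.
Doors starts at 10:01 AM and the meet-and-greet starts at 3:27 PM, so doors is first.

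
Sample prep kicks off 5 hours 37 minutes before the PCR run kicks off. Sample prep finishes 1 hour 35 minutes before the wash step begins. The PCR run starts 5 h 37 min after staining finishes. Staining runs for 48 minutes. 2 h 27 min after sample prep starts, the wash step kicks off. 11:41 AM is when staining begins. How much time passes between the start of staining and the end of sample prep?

Staining ends at 11:41 AM + 48 min = 12:29 PM.
The PCR run starts at 12:29 PM + 337 min = 6:06 PM.
Sample prep starts at 6:06 PM − 337 min = 12:29 PM.
The wash step starts at 12:29 PM + 147 min = 2:56 PM.
Sample prep ends at 2:56 PM − 95 min = 1:21 PM.
From 11:41 AM to 1:21 PM is 1 hour 40 minutes.

1 hour 40 minutes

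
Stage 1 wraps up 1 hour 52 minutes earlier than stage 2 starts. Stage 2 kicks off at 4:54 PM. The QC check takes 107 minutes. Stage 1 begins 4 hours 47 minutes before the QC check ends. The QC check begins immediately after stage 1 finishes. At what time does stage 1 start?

12:02 PM

Stage 1 ends at 4:54 PM − 112 min = 3:02 PM.
So the QC check starts at 3:02 PM.
The QC check ends at 3:02 PM + 107 min = 4:49 PM.
Stage 1 starts at 4:49 PM − 287 min = 12:02 PM.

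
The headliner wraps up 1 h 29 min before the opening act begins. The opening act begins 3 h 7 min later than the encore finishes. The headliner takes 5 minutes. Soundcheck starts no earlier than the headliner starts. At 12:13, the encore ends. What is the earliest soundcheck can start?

The opening act starts at 12:13 + 187 min = 15:20.
The headliner ends at 15:20 − 89 min = 13:51.
The headliner starts at 13:51 − 5 min = 13:46.
Soundcheck is bounded by the headliner, so the earliest it can start is 13:46.

13:46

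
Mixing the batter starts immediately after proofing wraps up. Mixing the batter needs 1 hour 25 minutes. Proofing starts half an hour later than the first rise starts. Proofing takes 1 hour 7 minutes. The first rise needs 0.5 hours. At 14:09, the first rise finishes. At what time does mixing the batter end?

The first rise starts at 14:09 − 30 min = 13:39.
Proofing starts at 13:39 + 30 min = 14:09.
Proofing ends at 14:09 + 67 min = 15:16.
So mixing the batter starts at 15:16.
Mixing the batter ends at 15:16 + 85 min = 16:41.

16:41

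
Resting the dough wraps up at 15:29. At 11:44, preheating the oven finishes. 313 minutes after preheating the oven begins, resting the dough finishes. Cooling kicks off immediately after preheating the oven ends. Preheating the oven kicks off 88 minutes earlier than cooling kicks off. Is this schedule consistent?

Yes

Cooling starts at 11:44.
Preheating the oven starts at 11:44 − 88 min = 10:16.
Resting the dough ends at 10:16 + 313 min = 15:29.
That matches the stated 15:29, so the schedule is consistent.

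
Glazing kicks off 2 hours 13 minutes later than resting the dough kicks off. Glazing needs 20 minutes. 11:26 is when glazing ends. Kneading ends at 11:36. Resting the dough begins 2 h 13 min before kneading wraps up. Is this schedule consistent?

Resting the dough starts at 11:36 − 133 min = 09:23.
Glazing starts at 09:23 + 133 min = 11:36.
Glazing ends at 11:36 + 20 min = 11:56.
But glazing is also said to end at 11:26 — a 30-minute conflict.

No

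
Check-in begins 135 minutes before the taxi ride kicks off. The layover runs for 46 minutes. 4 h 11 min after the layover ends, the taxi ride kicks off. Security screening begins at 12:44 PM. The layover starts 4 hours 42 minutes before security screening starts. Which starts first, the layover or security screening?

the layover

The layover starts at 12:44 PM − 282 min = 8:02 AM.
The layover starts at 8:02 AM and security screening starts at 12:44 PM, so the layover is first.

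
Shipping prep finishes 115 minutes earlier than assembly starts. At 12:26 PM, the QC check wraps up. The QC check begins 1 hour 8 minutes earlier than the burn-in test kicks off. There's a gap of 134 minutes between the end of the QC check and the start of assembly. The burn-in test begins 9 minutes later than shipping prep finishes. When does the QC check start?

11:46 AM

Assembly starts at 12:26 PM + 134 min = 2:40 PM.
Shipping prep ends at 2:40 PM − 115 min = 12:45 PM.
The burn-in test starts at 12:45 PM + 9 min = 12:54 PM.
The QC check starts at 12:54 PM − 68 min = 11:46 AM.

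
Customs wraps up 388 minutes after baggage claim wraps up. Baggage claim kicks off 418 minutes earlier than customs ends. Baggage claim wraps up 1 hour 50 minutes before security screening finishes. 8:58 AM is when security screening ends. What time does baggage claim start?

Baggage claim ends at 8:58 AM − 110 min = 7:08 AM.
Customs ends at 7:08 AM + 388 min = 1:36 PM.
Baggage claim starts at 1:36 PM − 418 min = 6:38 AM.

6:38 AM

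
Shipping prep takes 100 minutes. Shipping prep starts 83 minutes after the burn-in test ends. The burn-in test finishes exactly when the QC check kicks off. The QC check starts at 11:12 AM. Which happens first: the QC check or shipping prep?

the QC check

The burn-in test ends at 11:12 AM.
Shipping prep starts at 11:12 AM + 83 min = 12:35 PM.
The QC check starts at 11:12 AM and shipping prep starts at 12:35 PM, so the QC check is first.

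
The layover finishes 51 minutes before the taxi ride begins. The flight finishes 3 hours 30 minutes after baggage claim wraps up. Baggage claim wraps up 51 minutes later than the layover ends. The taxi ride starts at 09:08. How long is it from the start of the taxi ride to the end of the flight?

3.5 hours

The layover ends at 09:08 − 51 min = 08:17.
Baggage claim ends at 08:17 + 51 min = 09:08.
The flight ends at 09:08 + 210 min = 12:38.
From 09:08 to 12:38 is 3.5 hours.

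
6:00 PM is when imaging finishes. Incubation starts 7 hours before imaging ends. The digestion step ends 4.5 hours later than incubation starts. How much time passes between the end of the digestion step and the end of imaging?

Incubation starts at 6:00 PM − 420 min = 11:00 AM.
The digestion step ends at 11:00 AM + 270 min = 3:30 PM.
From 3:30 PM to 6:00 PM is 2 hours 30 minutes.

2 hours 30 minutes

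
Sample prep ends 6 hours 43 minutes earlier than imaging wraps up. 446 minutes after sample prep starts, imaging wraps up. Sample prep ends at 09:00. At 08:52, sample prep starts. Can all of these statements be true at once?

Imaging ends at 08:52 + 446 min = 16:18.
Sample prep ends at 16:18 − 403 min = 09:35.
But sample prep is also said to end at 09:00 — a 35-minute conflict.

No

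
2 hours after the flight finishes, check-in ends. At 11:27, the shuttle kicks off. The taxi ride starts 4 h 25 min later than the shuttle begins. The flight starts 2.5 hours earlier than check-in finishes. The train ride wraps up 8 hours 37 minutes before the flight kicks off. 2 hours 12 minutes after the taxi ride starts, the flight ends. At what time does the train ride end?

The taxi ride starts at 11:27 + 265 min = 15:52.
The flight ends at 15:52 + 132 min = 18:04.
Check-in ends at 18:04 + 120 min = 20:04.
The flight starts at 20:04 − 150 min = 17:34.
The train ride ends at 17:34 − 517 min = 08:57.

08:57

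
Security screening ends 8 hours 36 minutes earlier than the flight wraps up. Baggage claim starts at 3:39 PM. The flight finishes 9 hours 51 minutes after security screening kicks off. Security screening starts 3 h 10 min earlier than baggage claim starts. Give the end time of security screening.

Security screening starts at 3:39 PM − 190 min = 12:29 PM.
The flight ends at 12:29 PM + 591 min = 10:20 PM.
Security screening ends at 10:20 PM − 516 min = 1:44 PM.

1:44 PM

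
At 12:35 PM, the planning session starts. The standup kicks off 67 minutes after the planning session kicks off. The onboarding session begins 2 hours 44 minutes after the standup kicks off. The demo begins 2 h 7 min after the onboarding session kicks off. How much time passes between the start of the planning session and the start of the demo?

The standup starts at 12:35 PM + 67 min = 1:42 PM.
The onboarding session starts at 1:42 PM + 164 min = 4:26 PM.
The demo starts at 4:26 PM + 127 min = 6:33 PM.
From 12:35 PM to 6:33 PM is 358 minutes.

358 minutes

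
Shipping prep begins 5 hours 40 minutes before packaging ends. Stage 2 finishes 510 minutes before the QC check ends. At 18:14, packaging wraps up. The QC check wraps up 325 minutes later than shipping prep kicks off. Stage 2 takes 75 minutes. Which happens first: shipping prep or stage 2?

Shipping prep starts at 18:14 − 340 min = 12:34.
The QC check ends at 12:34 + 325 min = 17:59.
Stage 2 ends at 17:59 − 510 min = 09:29.
Stage 2 starts at 09:29 − 75 min = 08:14.
Shipping prep starts at 12:34 and stage 2 starts at 08:14, so stage 2 is first.

stage 2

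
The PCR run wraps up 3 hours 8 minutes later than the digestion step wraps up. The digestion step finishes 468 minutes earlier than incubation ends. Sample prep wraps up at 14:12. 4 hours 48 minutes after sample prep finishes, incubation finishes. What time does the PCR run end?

Incubation ends at 14:12 + 288 min = 19:00.
The digestion step ends at 19:00 − 468 min = 11:12.
The PCR run ends at 11:12 + 188 min = 14:20.

14:20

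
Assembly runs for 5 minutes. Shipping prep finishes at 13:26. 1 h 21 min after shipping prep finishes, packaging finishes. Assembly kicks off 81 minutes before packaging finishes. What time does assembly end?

Packaging ends at 13:26 + 81 min = 14:47.
Assembly starts at 14:47 − 81 min = 13:26.
Assembly ends at 13:26 + 5 min = 13:31.

13:31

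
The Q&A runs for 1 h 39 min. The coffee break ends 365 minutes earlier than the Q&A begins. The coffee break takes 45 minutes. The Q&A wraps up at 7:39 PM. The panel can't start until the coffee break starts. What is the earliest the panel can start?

11:10 AM

The Q&A starts at 7:39 PM − 99 min = 6:00 PM.
The coffee break ends at 6:00 PM − 365 min = 11:55 AM.
The coffee break starts at 11:55 AM − 45 min = 11:10 AM.
The panel is bounded by the coffee break, so the earliest it can start is 11:10 AM.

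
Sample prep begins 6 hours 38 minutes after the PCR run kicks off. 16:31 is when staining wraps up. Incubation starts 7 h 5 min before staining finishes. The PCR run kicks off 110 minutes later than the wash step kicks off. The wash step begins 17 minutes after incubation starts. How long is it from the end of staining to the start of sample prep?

100 minutes

Incubation starts at 16:31 − 425 min = 09:26.
The wash step starts at 09:26 + 17 min = 09:43.
The PCR run starts at 09:43 + 110 min = 11:33.
Sample prep starts at 11:33 + 398 min = 18:11.
From 16:31 to 18:11 is 100 minutes.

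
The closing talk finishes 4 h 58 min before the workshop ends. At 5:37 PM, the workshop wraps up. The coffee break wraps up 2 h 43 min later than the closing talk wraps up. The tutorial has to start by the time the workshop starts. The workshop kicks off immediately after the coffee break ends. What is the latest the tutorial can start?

The closing talk ends at 5:37 PM − 298 min = 12:39 PM.
The coffee break ends at 12:39 PM + 163 min = 3:22 PM.
So the workshop starts at 3:22 PM.
The tutorial is bounded by the workshop, so the latest it can start is 3:22 PM.

3:22 PM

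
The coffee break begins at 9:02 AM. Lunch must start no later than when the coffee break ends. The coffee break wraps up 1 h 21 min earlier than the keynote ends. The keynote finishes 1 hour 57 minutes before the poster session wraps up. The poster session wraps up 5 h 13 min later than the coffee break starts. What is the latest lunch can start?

10:57 AM

The poster session ends at 9:02 AM + 313 min = 2:15 PM.
The keynote ends at 2:15 PM − 117 min = 12:18 PM.
The coffee break ends at 12:18 PM − 81 min = 10:57 AM.
Lunch is bounded by the coffee break, so the latest it can start is 10:57 AM.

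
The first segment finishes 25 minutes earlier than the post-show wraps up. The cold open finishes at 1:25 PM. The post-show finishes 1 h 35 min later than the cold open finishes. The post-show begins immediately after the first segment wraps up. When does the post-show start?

2:35 PM

The post-show ends at 1:25 PM + 95 min = 3:00 PM.
The first segment ends at 3:00 PM − 25 min = 2:35 PM.
So the post-show starts at 2:35 PM.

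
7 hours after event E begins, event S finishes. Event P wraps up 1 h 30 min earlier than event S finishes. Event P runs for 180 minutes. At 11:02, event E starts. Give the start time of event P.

13:32

Event S ends at 11:02 + 420 min = 18:02.
Event P ends at 18:02 − 90 min = 16:32.
Event P starts at 16:32 − 180 min = 13:32.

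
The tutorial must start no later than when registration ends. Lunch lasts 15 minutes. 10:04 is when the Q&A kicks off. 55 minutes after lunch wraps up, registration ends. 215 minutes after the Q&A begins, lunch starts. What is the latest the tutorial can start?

Lunch starts at 10:04 + 215 min = 13:39.
Lunch ends at 13:39 + 15 min = 13:54.
Registration ends at 13:54 + 55 min = 14:49.
The tutorial is bounded by registration, so the latest it can start is 14:49.

14:49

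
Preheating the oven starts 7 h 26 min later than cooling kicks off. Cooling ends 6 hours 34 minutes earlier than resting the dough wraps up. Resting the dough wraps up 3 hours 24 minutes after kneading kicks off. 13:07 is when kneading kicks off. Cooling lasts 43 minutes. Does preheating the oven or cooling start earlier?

cooling

Resting the dough ends at 13:07 + 204 min = 16:31.
Cooling ends at 16:31 − 394 min = 09:57.
Cooling starts at 09:57 − 43 min = 09:14.
Preheating the oven starts at 09:14 + 446 min = 16:40.
Preheating the oven starts at 16:40 and cooling starts at 09:14, so cooling is first.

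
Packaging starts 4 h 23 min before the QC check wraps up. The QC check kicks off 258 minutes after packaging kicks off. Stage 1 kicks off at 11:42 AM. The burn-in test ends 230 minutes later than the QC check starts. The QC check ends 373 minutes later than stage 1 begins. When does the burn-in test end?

The QC check ends at 11:42 AM + 373 min = 5:55 PM.
Packaging starts at 5:55 PM − 263 min = 1:32 PM.
The QC check starts at 1:32 PM + 258 min = 5:50 PM.
The burn-in test ends at 5:50 PM + 230 min = 9:40 PM.

9:40 PM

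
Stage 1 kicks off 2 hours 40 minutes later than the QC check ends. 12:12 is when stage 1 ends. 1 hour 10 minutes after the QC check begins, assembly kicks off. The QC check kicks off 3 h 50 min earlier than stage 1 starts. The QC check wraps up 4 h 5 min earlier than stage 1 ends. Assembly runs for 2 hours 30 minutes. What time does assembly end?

10:37

The QC check ends at 12:12 − 245 min = 08:07.
Stage 1 starts at 08:07 + 160 min = 10:47.
The QC check starts at 10:47 − 230 min = 06:57.
Assembly starts at 06:57 + 70 min = 08:07.
Assembly ends at 08:07 + 150 min = 10:37.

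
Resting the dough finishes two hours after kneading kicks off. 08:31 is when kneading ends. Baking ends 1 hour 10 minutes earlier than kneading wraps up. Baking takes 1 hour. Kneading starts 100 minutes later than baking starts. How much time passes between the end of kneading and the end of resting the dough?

Baking ends at 08:31 − 70 min = 07:21.
Baking starts at 07:21 − 60 min = 06:21.
Kneading starts at 06:21 + 100 min = 08:01.
Resting the dough ends at 08:01 + 120 min = 10:01.
From 08:31 to 10:01 is 1.5 hours.

1.5 hours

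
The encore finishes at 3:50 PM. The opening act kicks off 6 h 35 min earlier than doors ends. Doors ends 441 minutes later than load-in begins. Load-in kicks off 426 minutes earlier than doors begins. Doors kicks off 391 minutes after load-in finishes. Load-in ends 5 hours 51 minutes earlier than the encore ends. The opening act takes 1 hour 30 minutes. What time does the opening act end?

11:40 AM

Load-in ends at 3:50 PM − 351 min = 9:59 AM.
Doors starts at 9:59 AM + 391 min = 4:30 PM.
Load-in starts at 4:30 PM − 426 min = 9:24 AM.
Doors ends at 9:24 AM + 441 min = 4:45 PM.
The opening act starts at 4:45 PM − 395 min = 10:10 AM.
The opening act ends at 10:10 AM + 90 min = 11:40 AM.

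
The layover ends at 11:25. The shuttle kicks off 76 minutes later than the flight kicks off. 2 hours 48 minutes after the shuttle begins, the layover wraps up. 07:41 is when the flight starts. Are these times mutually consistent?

No

The shuttle starts at 07:41 + 76 min = 08:57.
The layover ends at 08:57 + 168 min = 11:45.
But the layover is also said to end at 11:25 — a 20-minute conflict.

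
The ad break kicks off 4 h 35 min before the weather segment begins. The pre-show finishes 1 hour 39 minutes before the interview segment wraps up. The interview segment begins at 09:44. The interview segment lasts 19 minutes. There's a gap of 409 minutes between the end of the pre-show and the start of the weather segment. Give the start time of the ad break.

10:38

The interview segment ends at 09:44 + 19 min = 10:03.
The pre-show ends at 10:03 − 99 min = 08:24.
The weather segment starts at 08:24 + 409 min = 15:13.
The ad break starts at 15:13 − 275 min = 10:38.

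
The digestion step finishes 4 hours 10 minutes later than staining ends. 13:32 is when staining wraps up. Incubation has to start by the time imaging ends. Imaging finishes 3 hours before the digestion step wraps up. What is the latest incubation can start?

14:42

The digestion step ends at 13:32 + 250 min = 17:42.
Imaging ends at 17:42 − 180 min = 14:42.
Incubation is bounded by imaging, so the latest it can start is 14:42.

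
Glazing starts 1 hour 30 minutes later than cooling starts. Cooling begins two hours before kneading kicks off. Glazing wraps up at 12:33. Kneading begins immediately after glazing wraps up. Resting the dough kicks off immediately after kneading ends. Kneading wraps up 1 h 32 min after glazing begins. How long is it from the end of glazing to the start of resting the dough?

Kneading starts at 12:33.
Cooling starts at 12:33 − 120 min = 10:33.
Glazing starts at 10:33 + 90 min = 12:03.
Kneading ends at 12:03 + 92 min = 13:35.
So resting the dough starts at 13:35.
From 12:33 to 13:35 is 1 h 2 min.

1 h 2 min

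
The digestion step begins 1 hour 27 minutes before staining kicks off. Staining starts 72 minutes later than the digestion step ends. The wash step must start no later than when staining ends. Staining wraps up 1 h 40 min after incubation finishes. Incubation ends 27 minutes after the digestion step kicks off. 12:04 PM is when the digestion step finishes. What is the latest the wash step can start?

1:56 PM

Staining starts at 12:04 PM + 72 min = 1:16 PM.
The digestion step starts at 1:16 PM − 87 min = 11:49 AM.
Incubation ends at 11:49 AM + 27 min = 12:16 PM.
Staining ends at 12:16 PM + 100 min = 1:56 PM.
The wash step is bounded by staining, so the latest it can start is 1:56 PM.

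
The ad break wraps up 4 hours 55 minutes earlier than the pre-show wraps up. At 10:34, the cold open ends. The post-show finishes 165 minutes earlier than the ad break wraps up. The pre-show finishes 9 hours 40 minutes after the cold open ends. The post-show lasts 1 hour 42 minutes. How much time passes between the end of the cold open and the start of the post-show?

18 minutes

The pre-show ends at 10:34 + 580 min = 20:14.
The ad break ends at 20:14 − 295 min = 15:19.
The post-show ends at 15:19 − 165 min = 12:34.
The post-show starts at 12:34 − 102 min = 10:52.
From 10:34 to 10:52 is 18 minutes.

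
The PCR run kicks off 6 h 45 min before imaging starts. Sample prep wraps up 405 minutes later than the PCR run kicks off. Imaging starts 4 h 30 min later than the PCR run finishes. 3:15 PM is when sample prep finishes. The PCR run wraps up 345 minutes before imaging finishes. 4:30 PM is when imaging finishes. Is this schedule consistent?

Yes

The PCR run ends at 4:30 PM − 345 min = 10:45 AM.
Imaging starts at 10:45 AM + 270 min = 3:15 PM.
The PCR run starts at 3:15 PM − 405 min = 8:30 AM.
Sample prep ends at 8:30 AM + 405 min = 3:15 PM.
That matches the stated 3:15 PM, so the schedule is consistent.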